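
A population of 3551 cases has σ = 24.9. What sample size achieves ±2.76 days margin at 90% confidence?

Without FPC: n₀ = (1.645×24.9/2.76)² = 220.248. With FPC: n = n₀N/(n₀+N-1) = 207.4 → n = 208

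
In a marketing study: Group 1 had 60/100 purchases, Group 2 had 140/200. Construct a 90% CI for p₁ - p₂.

p̂₁ = 0.6, p̂₂ = 0.7. Difference = -0.1. CI = (-0.197, -0.003)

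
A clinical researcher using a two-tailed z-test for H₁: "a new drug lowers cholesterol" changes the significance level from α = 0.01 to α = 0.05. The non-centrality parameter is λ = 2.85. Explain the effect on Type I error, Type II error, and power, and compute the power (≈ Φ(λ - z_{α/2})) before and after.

Increasing α from 0.01 to 0.05:
• Type I error rate increases (α is the Type I rate by definition).
• Critical value moves from z_{α/2} = 2.576 to 1.96, so power = Φ(λ - z_{α/2}) goes from Φ(2.85 - 2.576) = 0.608 to Φ(2.85 - 1.96) = 0.813.
• Type II error rate β = 1 - power therefore decreases (0.392 → 0.187).
Appropriate when false negatives are costly — here, shelving an effective drug — patients miss out on a treatment that would have helped.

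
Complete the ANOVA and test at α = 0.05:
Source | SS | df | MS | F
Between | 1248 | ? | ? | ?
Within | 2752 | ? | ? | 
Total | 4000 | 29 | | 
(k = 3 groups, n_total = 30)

df_between = 2, df_within = 27. MS_between = 624.0, MS_within = 101.93. F = 6.122, F_crit ≈ 3.354. Reject H₀.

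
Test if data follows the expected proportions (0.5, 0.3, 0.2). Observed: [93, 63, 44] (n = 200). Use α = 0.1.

Expected: [100.0, 60.0, 40.0]. χ² = 1.04. df = 2, critical = 4.605. Fail to reject H₀.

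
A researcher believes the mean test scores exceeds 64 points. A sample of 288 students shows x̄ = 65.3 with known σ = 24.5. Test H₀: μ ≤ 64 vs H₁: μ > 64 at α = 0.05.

z = 0.9. Critical value: 1.645. Fail to reject H₀.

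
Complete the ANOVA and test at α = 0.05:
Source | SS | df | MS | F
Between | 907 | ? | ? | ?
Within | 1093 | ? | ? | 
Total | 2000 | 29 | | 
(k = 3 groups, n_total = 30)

df_between = 2, df_within = 27. MS_between = 453.5, MS_within = 40.48. F = 11.203, F_crit ≈ 3.354. Reject H₀.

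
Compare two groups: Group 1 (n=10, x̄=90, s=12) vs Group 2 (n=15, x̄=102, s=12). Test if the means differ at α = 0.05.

Pooled sp = 12.0. t = -2.449, df = 23. Critical t = ±2.069. Reject H₀.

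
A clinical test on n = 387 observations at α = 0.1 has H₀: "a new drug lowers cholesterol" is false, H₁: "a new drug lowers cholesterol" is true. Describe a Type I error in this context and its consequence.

Type I error: rejecting H₀ when it is true — concluding that a new drug lowers cholesterol when in fact it is not. Consequence: approving an ineffective drug — patients take a useless medication and may skip effective alternatives.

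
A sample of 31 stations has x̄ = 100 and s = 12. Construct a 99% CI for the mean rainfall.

CI = x̄ ± t*(s/√n) = 100 ± 2.75(12/√31) = (94.07, 105.93)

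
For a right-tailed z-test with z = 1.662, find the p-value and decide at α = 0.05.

p = P(Z > 1.662) = 1 - Φ(1.662) ≈ 0.0483. Since p < 0.05, reject H₀ (significant) at α = 0.05.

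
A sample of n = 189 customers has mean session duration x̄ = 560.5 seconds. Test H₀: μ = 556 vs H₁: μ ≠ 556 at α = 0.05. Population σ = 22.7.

z = (x̄ - μ₀)/(σ/√n) = (560.5 - 556)/(22.7/√189) = 2.725. Critical value: ±1.96. Since |2.725| > 1.96, Reject H₀.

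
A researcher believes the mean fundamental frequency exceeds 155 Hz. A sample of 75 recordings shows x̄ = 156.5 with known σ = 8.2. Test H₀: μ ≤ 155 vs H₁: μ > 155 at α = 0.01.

z = 1.584. Critical value: 2.33. Fail to reject H₀.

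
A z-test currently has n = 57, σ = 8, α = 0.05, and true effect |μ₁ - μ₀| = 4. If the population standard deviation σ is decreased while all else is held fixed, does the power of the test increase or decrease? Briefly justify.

Power increases: a smaller σ shrinks the standard error σ/√n, moving the sampling distribution under H₁ further from the critical value.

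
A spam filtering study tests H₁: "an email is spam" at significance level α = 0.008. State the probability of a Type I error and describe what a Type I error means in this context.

P(Type I error) = α = 0.008. A Type I error is rejecting H₀ when H₀ is actually true (false positive) — here, concluding that an email is spam when in fact this is not the case. Consequence: a legitimate email is sent to the spam folder and the user misses it.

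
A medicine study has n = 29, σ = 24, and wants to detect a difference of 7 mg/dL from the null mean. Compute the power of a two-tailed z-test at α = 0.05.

SE = σ/√n = 24/√29 = 4.457. Non-centrality λ = d/SE = 7/4.457 = 1.571. Power ≈ Φ(λ - z_{α/2}) = Φ(1.571 - 1.96) = Φ(-0.389) = 0.349.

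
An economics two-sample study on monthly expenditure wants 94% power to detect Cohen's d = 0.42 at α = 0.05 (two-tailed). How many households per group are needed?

z_{α/2} = 1.96, z_β = Φ⁻¹(0.94) = 1.555. For small effect (d = 0.42): n per group = 2(z_{α/2} + z_β)²/d² = 2(1.96 + 1.555)²/0.42² = 140.1 → 141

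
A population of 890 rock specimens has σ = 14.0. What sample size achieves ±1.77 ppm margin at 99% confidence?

Without FPC: n₀ = (2.576×14.0/1.77)² = 415.146. With FPC: n = n₀N/(n₀+N-1) = 283.3 → n = 284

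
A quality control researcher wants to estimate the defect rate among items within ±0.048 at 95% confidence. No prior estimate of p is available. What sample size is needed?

Conservative approach: use p = 0.5 (maximizes p(1-p) = 0.25). n = z²(0.25)/E² = 1.96²×0.25/0.048² = 416.8 → n = 417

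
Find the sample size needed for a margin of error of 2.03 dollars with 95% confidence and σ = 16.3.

n = (z*σ/E)² = (1.96×16.3/2.03)² = 247.7 → n = 248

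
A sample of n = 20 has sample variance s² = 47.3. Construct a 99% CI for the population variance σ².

df = 19. χ²_{0.005} = 38.582, χ²_{0.995} = 6.844. CI for σ² = ((n-1)s²/χ²_{α/2}, (n-1)s²/χ²_{1-α/2}) = (19·47.3/38.582, 19·47.3/6.844) = (23.29, 131.31)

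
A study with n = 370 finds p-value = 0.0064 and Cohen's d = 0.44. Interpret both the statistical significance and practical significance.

Statistically significant (p = 0.0064 < 0.05). Cohen's d = 0.44 indicates a small effect size. Both statistical and practical significance should be considered.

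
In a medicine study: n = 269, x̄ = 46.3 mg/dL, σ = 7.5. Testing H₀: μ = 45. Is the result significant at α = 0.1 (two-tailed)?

z = (46.3 - 45)/(7.5/√269) = 2.843. Since |z| > 1.645, significant at α = 0.1.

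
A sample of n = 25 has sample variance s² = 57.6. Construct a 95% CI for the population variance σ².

df = 24. χ²_{0.025} = 39.364, χ²_{0.975} = 12.401. CI for σ² = ((n-1)s²/χ²_{α/2}, (n-1)s²/χ²_{1-α/2}) = (24·57.6/39.364, 24·57.6/12.401) = (35.12, 111.47)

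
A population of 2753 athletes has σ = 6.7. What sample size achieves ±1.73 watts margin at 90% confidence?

Without FPC: n₀ = (1.645×6.7/1.73)² = 40.587. With FPC: n = n₀N/(n₀+N-1) = 40.01 → n = 41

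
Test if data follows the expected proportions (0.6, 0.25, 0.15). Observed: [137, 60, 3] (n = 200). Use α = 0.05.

Expected: [120.0, 50.0, 30.0]. χ² = 28.708. df = 2, critical = 5.991. Reject H₀.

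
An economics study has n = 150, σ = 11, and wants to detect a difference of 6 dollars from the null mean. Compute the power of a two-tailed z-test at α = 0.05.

SE = σ/√n = 11/√150 = 0.898. Non-centrality λ = d/SE = 6/0.898 = 6.68. Power ≈ Φ(λ - z_{α/2}) = Φ(6.68 - 1.96) = Φ(4.72) = 1.0.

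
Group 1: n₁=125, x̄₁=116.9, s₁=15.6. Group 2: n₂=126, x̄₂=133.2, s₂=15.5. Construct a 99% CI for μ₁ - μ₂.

Difference = -16.3. SE = √(15.6²/125 + 15.5²/126) = 1.963. CI = (-21.36, -11.24)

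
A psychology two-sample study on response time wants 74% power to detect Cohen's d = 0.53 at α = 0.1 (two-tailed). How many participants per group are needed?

z_{α/2} = 1.645, z_β = Φ⁻¹(0.74) = 0.643. For medium effect (d = 0.53): n per group = 2(z_{α/2} + z_β)²/d² = 2(1.645 + 0.643)²/0.53² = 37.3 → 38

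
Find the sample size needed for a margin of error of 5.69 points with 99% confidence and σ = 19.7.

n = (z*σ/E)² = (2.576×19.7/5.69)² = 79.5 → n = 80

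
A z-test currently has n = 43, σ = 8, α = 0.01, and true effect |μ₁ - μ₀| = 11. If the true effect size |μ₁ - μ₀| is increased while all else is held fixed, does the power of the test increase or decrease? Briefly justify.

Power increases: a larger true effect increases the non-centrality λ = |μ₁ - μ₀|/(σ/√n).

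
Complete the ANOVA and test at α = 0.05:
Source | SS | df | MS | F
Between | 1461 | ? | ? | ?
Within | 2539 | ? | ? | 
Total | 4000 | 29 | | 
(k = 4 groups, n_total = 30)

df_between = 3, df_within = 26. MS_between = 487.0, MS_within = 97.65. F = 4.987, F_crit ≈ 2.975. Reject H₀.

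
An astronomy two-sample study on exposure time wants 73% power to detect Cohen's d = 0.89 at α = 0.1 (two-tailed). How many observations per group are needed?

z_{α/2} = 1.645, z_β = Φ⁻¹(0.73) = 0.613. For large effect (d = 0.89): n per group = 2(z_{α/2} + z_β)²/d² = 2(1.645 + 0.613)²/0.89² = 12.9 → 13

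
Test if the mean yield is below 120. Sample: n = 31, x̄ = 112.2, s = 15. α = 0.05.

t = (112.2 - 120)/(15/√31) = -2.895, df = 30. Critical t = -1.697. Reject H₀.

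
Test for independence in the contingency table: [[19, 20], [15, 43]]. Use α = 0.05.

χ² = 5.351. df = 1, critical = 3.841. Reject H₀. Variables are dependent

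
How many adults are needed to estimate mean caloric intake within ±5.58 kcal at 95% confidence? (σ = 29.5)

n = (z*σ/E)² = (1.96×29.5/5.58)² = 107.4 → n = 108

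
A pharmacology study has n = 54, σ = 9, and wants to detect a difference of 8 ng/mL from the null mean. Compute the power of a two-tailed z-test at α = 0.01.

SE = σ/√n = 9/√54 = 1.225. Non-centrality λ = d/SE = 8/1.225 = 6.532. Power ≈ Φ(λ - z_{α/2}) = Φ(6.532 - 2.576) = Φ(3.956) = 1.0.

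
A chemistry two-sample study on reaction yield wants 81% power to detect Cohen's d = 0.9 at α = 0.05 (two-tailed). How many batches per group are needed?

z_{α/2} = 1.96, z_β = Φ⁻¹(0.81) = 0.878. For large effect (d = 0.9): n per group = 2(z_{α/2} + z_β)²/d² = 2(1.96 + 0.878)²/0.9² = 19.9 → 20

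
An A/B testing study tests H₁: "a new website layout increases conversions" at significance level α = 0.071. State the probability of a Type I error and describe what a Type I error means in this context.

P(Type I error) = α = 0.071. A Type I error is rejecting H₀ when H₀ is actually true (false positive) — here, concluding that a new website layout increases conversions when in fact this is not the case. Consequence: rolling out a layout that doesn't actually help — wasted engineering effort.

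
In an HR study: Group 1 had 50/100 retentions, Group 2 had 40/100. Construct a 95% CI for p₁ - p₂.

p̂₁ = 0.5, p̂₂ = 0.4. Difference = 0.1. CI = (-0.037, 0.237)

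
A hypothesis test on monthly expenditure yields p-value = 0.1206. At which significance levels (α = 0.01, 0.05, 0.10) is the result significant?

p = 0.1206. Not significant at any of the given levels.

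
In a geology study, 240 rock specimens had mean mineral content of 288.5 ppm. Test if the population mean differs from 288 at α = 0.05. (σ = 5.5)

z = (x̄ - μ₀)/(σ/√n) = (288.5 - 288)/(5.5/√240) = 1.408. Critical value: ±1.96. Since |1.408| ≤ 1.96, Fail to reject H₀.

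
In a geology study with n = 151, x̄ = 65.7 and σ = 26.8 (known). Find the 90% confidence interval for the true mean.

CI = x̄ ± z*(σ/√n) = 65.7 ± 1.645(26.8/√151) = 65.7 ± 3.59 = (62.11, 69.29)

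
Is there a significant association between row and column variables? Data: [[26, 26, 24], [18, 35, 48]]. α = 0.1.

χ² = 7.399. df = 2, critical = 4.605. Reject H₀. Variables are dependent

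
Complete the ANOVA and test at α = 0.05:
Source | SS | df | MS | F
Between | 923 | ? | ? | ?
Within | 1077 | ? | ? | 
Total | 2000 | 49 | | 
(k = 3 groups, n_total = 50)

df_between = 2, df_within = 47. MS_between = 461.5, MS_within = 22.91. F = 20.14, F_crit ≈ 3.195. Reject H₀.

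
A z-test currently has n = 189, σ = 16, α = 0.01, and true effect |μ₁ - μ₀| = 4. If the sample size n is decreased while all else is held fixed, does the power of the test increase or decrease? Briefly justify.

Power decreases: a smaller n inflates the standard error σ/√n, pulling the sampling distribution under H₁ back toward the critical value.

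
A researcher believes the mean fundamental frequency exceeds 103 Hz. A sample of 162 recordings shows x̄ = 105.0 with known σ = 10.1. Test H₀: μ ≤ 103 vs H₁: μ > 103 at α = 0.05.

z = 2.52. Critical value: 1.645. Reject H₀.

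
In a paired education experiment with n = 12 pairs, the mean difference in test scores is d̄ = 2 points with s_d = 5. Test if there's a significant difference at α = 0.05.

t = d̄/(s_d/√n) = 2/(5/√12) = 1.386. df = 11, critical t = ±2.201. Fail to reject H₀.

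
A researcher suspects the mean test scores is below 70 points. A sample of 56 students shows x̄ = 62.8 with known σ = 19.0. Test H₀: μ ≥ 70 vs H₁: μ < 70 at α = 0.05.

z = -2.836. Critical value: -1.645. Reject H₀.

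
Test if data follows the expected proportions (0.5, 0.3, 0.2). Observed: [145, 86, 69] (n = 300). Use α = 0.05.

Expected: [150.0, 90.0, 60.0]. χ² = 1.694. df = 2, critical = 5.991. Fail to reject H₀.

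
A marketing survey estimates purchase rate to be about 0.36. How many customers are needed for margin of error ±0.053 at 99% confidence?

n = z²p(1-p)/E² = 2.576²×0.36×0.64/0.053² = 544.3 → n = 545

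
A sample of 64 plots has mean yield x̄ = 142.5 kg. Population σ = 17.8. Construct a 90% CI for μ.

CI = x̄ ± z*(σ/√n) = 142.5 ± 1.645(17.8/√64) = 142.5 ± 3.66 = (138.84, 146.16)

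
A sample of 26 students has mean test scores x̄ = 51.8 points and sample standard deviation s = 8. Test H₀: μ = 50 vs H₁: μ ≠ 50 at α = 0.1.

t = (x̄ - μ₀)/(s/√n) = (51.8 - 50)/(8/√26) = 1.147. df = 25, critical t = ±1.708. Fail to reject H₀.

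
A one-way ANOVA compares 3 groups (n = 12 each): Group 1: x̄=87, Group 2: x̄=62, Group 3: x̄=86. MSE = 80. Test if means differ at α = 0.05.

Grand mean = 78.33. SS_between = 4808.0, MS_between = 2404.0. F = 30.05, F_crit ≈ 3.285. Reject H₀.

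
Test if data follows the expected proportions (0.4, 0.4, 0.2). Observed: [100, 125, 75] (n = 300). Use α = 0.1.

Expected: [120.0, 120.0, 60.0]. χ² = 7.292. df = 2, critical = 4.605. Reject H₀.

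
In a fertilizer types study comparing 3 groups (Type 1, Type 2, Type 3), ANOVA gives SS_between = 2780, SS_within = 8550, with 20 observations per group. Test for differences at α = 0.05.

df_between = 2, df_within = 57. F = MS_between/MS_within = 1390.0/150.0 = 9.267. F_crit ≈ 3.159. Reject H₀. At least one mean differs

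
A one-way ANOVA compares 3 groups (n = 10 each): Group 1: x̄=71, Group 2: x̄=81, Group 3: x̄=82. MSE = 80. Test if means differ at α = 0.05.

Grand mean = 78.0. SS_between = 740.0, MS_between = 370.0. F = 4.625, F_crit ≈ 3.354. Reject H₀.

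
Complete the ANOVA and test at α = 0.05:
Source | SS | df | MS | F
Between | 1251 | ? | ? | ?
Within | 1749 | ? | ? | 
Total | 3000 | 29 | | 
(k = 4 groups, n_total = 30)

df_between = 3, df_within = 26. MS_between = 417.0, MS_within = 67.27. F = 6.199, F_crit ≈ 2.975. Reject H₀.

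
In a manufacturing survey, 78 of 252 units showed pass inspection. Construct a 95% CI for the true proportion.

p̂ = 0.31. CI = p̂ ± z*√(p̂(1-p̂)/n) = (0.252, 0.367)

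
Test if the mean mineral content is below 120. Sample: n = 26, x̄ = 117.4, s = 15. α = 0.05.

t = (117.4 - 120)/(15/√26) = -0.884, df = 25. Critical t = -1.708. Fail to reject H₀.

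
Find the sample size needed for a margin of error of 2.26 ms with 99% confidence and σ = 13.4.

n = (z*σ/E)² = (2.576×13.4/2.26)² = 233.3 → n = 234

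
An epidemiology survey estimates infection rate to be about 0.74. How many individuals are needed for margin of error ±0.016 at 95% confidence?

n = z²p(1-p)/E² = 1.96²×0.74×0.26/0.016² = 2887.2 → n = 2888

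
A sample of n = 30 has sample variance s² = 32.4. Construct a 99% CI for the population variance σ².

df = 29. χ²_{0.005} = 52.336, χ²_{0.995} = 13.121. CI for σ² = ((n-1)s²/χ²_{α/2}, (n-1)s²/χ²_{1-α/2}) = (29·32.4/52.336, 29·32.4/13.121) = (17.95, 71.61)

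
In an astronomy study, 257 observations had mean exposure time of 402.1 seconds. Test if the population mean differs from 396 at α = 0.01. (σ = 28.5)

z = (x̄ - μ₀)/(σ/√n) = (402.1 - 396)/(28.5/√257) = 3.431. Critical value: ±2.576. Since |3.431| > 2.576, Reject H₀.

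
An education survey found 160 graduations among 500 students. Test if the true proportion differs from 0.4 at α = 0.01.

p̂ = 0.32, p₀ = 0.4. z = (p̂ - p₀)/√(p₀(1-p₀)/n) = -3.651. Critical: ±2.576. Reject H₀.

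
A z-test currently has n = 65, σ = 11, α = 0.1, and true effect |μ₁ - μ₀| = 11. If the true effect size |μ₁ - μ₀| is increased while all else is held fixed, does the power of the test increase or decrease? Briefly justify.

Power increases: a larger true effect increases the non-centrality λ = |μ₁ - μ₀|/(σ/√n).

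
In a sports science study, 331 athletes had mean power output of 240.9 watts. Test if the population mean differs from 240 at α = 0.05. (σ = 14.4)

z = (x̄ - μ₀)/(σ/√n) = (240.9 - 240)/(14.4/√331) = 1.137. Critical value: ±1.96. Since |1.137| ≤ 1.96, Fail to reject H₀.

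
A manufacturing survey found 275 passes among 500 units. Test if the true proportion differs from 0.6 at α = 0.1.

p̂ = 0.55, p₀ = 0.6. z = (p̂ - p₀)/√(p₀(1-p₀)/n) = -2.282. Critical: ±1.645. Reject H₀.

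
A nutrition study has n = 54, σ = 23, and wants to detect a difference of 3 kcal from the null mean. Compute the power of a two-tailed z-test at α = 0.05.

SE = σ/√n = 23/√54 = 3.13. Non-centrality λ = d/SE = 3/3.13 = 0.958. Power ≈ Φ(λ - z_{α/2}) = Φ(0.958 - 1.96) = Φ(-1.002) = 0.158.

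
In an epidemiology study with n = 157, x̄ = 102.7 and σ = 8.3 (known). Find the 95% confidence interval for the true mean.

CI = x̄ ± z*(σ/√n) = 102.7 ± 1.96(8.3/√157) = 102.7 ± 1.3 = (101.4, 104.0)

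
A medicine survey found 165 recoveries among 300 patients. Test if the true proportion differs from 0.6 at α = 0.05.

p̂ = 0.55, p₀ = 0.6. z = (p̂ - p₀)/√(p₀(1-p₀)/n) = -1.768. Critical: ±1.96. Fail to reject H₀.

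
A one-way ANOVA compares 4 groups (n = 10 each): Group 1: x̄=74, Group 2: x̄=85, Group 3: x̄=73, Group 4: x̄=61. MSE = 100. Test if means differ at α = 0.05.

Grand mean = 73.25. SS_between = 2887.5, MS_between = 962.5. F = 9.625, F_crit ≈ 2.866. Reject H₀.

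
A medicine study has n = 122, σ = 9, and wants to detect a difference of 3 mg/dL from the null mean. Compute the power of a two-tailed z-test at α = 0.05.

SE = σ/√n = 9/√122 = 0.815. Non-centrality λ = d/SE = 3/0.815 = 3.682. Power ≈ Φ(λ - z_{α/2}) = Φ(3.682 - 1.96) = Φ(1.722) = 0.957.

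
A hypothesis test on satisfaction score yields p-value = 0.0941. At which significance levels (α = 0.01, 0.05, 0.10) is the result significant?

p = 0.0941. Significant at: α = 0.1.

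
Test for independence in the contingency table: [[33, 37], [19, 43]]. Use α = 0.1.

χ² = 3.748. df = 1, critical = 2.706. Reject H₀. Variables are dependent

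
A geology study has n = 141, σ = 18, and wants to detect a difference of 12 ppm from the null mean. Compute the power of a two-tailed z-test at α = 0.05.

SE = σ/√n = 18/√141 = 1.516. Non-centrality λ = d/SE = 12/1.516 = 7.916. Power ≈ Φ(λ - z_{α/2}) = Φ(7.916 - 1.96) = Φ(5.956) = 1.0.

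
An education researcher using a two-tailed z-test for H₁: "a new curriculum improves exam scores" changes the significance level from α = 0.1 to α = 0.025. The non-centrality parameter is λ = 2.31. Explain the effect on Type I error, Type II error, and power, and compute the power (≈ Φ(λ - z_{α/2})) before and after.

Decreasing α from 0.1 to 0.025:
• Type I error rate decreases (α is the Type I rate by definition).
• Critical value moves from z_{α/2} = 1.645 to 2.241, so power = Φ(λ - z_{α/2}) goes from Φ(2.31 - 1.645) = 0.747 to Φ(2.31 - 2.241) = 0.528.
• Type II error rate β = 1 - power therefore increases (0.253 → 0.472).
Appropriate when false positives are costly — here, adopting a curriculum that gives no real benefit — disruption for nothing.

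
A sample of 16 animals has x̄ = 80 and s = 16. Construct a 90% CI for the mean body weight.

CI = x̄ ± t*(s/√n) = 80 ± 1.753(16/√16) = (72.99, 87.01)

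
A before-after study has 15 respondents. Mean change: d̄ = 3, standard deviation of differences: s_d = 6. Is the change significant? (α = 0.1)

t = d̄/(s_d/√n) = 3/(6/√15) = 1.936. df = 14, critical t = ±1.761. Reject H₀.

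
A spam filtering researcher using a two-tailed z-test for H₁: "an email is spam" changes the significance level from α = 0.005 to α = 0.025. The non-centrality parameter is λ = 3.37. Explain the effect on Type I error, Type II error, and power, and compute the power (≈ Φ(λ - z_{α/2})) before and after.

Increasing α from 0.005 to 0.025:
• Type I error rate increases (α is the Type I rate by definition).
• Critical value moves from z_{α/2} = 2.807 to 2.241, so power = Φ(λ - z_{α/2}) goes from Φ(3.37 - 2.807) = 0.713 to Φ(3.37 - 2.241) = 0.871.
• Type II error rate β = 1 - power therefore decreases (0.287 → 0.129).
Appropriate when false negatives are costly — here, a spam email lands in the inbox.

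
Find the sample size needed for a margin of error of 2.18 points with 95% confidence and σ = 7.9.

n = (z*σ/E)² = (1.96×7.9/2.18)² = 50.4 → n = 51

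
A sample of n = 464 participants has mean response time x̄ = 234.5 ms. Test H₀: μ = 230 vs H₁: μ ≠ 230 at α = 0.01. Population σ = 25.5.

z = (x̄ - μ₀)/(σ/√n) = (234.5 - 230)/(25.5/√464) = 3.801. Critical value: ±2.576. Since |3.801| > 2.576, Reject H₀.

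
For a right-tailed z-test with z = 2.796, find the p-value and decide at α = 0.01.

p = P(Z > 2.796) = 1 - Φ(2.796) ≈ 0.0026. Since p < 0.01, reject H₀ (significant) at α = 0.01.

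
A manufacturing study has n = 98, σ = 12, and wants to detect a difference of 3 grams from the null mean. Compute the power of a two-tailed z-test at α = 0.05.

SE = σ/√n = 12/√98 = 1.212. Non-centrality λ = d/SE = 3/1.212 = 2.475. Power ≈ Φ(λ - z_{α/2}) = Φ(2.475 - 1.96) = Φ(0.515) = 0.697.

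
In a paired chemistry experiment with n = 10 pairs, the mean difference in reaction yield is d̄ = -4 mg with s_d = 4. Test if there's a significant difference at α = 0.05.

t = d̄/(s_d/√n) = -4/(4/√10) = -3.162. df = 9, critical t = ±2.262. Reject H₀.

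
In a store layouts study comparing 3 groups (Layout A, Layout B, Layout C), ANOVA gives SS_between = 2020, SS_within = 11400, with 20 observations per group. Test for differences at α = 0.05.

df_between = 2, df_within = 57. F = MS_between/MS_within = 1010.0/200.0 = 5.05. F_crit ≈ 3.159. Reject H₀. At least one mean differs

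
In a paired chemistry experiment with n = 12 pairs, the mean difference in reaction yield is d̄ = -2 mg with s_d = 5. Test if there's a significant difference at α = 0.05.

t = d̄/(s_d/√n) = -2/(5/√12) = -1.386. df = 11, critical t = ±2.201. Fail to reject H₀.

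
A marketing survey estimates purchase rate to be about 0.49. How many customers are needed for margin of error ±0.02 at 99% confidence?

n = z²p(1-p)/E² = 2.576²×0.49×0.51/0.02² = 4145.7 → n = 4146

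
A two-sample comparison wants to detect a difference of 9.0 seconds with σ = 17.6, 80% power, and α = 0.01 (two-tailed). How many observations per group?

n per group = 2(z_α/2 + z_β)²σ²/d² = 2×(2.576 + 0.84)²×17.6²/9.0² = 89.2 → n = 90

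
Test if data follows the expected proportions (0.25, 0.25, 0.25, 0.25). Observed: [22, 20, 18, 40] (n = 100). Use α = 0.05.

Expected: [25.0, 25.0, 25.0, 25.0]. χ² = 12.32. df = 3, critical = 7.815. Reject H₀.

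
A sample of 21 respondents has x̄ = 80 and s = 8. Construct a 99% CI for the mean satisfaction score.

CI = x̄ ± t*(s/√n) = 80 ± 2.845(8/√21) = (75.03, 84.97)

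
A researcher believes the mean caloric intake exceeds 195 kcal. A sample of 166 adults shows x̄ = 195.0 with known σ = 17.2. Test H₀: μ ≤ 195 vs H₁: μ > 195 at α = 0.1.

z = 0.0. Critical value: 1.28. Fail to reject H₀.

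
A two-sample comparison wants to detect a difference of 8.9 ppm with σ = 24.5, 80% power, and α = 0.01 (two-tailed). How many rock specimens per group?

n per group = 2(z_α/2 + z_β)²σ²/d² = 2×(2.576 + 0.84)²×24.5²/8.9² = 176.9 → n = 177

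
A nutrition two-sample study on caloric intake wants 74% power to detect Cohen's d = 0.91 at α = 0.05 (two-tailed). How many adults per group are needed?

z_{α/2} = 1.96, z_β = Φ⁻¹(0.74) = 0.643. For large effect (d = 0.91): n per group = 2(z_{α/2} + z_β)²/d² = 2(1.96 + 0.643)²/0.91² = 16.4 → 17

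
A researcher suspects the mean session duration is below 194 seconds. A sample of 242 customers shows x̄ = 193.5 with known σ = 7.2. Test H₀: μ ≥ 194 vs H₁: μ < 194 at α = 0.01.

z = -1.08. Critical value: -2.33. Fail to reject H₀.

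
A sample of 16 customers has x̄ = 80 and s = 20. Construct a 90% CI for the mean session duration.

CI = x̄ ± t*(s/√n) = 80 ± 1.753(20/√16) = (71.23, 88.77)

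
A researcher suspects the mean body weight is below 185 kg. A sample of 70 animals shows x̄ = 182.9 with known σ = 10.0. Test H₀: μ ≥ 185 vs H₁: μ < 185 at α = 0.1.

z = -1.757. Critical value: -1.28. Reject H₀.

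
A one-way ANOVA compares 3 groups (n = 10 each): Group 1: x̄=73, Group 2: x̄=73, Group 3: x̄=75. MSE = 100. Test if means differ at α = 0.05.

Grand mean = 73.67. SS_between = 26.67, MS_between = 13.33. F = 0.133, F_crit ≈ 3.354. Fail to reject H₀.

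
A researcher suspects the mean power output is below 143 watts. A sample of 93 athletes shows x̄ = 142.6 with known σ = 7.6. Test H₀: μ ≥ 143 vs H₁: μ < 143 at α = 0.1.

z = -0.508. Critical value: -1.28. Fail to reject H₀.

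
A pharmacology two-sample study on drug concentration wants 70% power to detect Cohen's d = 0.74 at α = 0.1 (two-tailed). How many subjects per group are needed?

z_{α/2} = 1.645, z_β = Φ⁻¹(0.7) = 0.524. For medium effect (d = 0.74): n per group = 2(z_{α/2} + z_β)²/d² = 2(1.645 + 0.524)²/0.74² = 17.2 → 18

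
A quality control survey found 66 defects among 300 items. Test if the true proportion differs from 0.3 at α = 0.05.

p̂ = 0.22, p₀ = 0.3. z = (p̂ - p₀)/√(p₀(1-p₀)/n) = -3.024. Critical: ±1.96. Reject H₀.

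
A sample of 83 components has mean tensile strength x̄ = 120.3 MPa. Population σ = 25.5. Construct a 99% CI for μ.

CI = x̄ ± z*(σ/√n) = 120.3 ± 2.576(25.5/√83) = 120.3 ± 7.21 = (113.09, 127.51)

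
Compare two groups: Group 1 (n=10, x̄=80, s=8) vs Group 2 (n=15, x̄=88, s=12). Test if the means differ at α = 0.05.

Pooled sp = 10.62. t = -1.846, df = 23. Critical t = ±2.069. Fail to reject H₀.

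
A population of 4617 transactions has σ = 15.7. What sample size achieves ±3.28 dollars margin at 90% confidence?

Without FPC: n₀ = (1.645×15.7/3.28)² = 61.999. With FPC: n = n₀N/(n₀+N-1) = 61.2 → n = 62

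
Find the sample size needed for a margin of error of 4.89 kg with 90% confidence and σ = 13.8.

n = (z*σ/E)² = (1.645×13.8/4.89)² = 21.6 → n = 22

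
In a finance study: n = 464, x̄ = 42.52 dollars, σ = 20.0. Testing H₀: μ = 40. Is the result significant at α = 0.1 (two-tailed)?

z = (42.52 - 40)/(20.0/√464) = 2.714. Since |z| > 1.645, significant at α = 0.1.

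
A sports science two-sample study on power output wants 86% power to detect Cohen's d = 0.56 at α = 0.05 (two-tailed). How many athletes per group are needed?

z_{α/2} = 1.96, z_β = Φ⁻¹(0.86) = 1.08. For medium effect (d = 0.56): n per group = 2(z_{α/2} + z_β)²/d² = 2(1.96 + 1.08)²/0.56² = 58.9 → 59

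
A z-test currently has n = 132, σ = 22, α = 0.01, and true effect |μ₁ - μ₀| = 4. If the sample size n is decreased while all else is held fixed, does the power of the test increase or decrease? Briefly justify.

Power decreases: a smaller n inflates the standard error σ/√n, pulling the sampling distribution under H₁ back toward the critical value.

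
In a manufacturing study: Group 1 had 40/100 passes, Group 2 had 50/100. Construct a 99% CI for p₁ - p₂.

p̂₁ = 0.4, p̂₂ = 0.5. Difference = -0.1. CI = (-0.28, 0.08)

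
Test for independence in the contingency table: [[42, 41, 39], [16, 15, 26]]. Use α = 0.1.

χ² = 3.137. df = 2, critical = 4.605. Fail to reject H₀. No evidence of dependence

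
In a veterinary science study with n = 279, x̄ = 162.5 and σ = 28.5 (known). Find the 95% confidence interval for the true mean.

CI = x̄ ± z*(σ/√n) = 162.5 ± 1.96(28.5/√279) = 162.5 ± 3.34 = (159.16, 165.84)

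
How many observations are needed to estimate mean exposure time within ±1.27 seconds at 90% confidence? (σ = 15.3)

n = (z*σ/E)² = (1.645×15.3/1.27)² = 392.7 → n = 393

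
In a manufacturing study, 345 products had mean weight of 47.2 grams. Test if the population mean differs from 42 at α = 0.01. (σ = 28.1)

z = (x̄ - μ₀)/(σ/√n) = (47.2 - 42)/(28.1/√345) = 3.437. Critical value: ±2.576. Since |3.437| > 2.576, Reject H₀.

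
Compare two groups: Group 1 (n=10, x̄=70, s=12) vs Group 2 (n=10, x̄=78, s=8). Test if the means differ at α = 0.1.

Pooled sp = 10.2. t = -1.754, df = 18. Critical t = ±1.734. Reject H₀.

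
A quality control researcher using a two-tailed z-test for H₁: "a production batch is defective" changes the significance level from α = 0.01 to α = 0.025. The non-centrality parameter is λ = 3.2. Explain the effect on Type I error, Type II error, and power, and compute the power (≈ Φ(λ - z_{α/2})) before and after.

Increasing α from 0.01 to 0.025:
• Type I error rate increases (α is the Type I rate by definition).
• Critical value moves from z_{α/2} = 2.576 to 2.241, so power = Φ(λ - z_{α/2}) goes from Φ(3.2 - 2.576) = 0.734 to Φ(3.2 - 2.241) = 0.831.
• Type II error rate β = 1 - power therefore decreases (0.266 → 0.169).
Appropriate when false negatives are costly — here, shipping a defective batch — faulty products reach customers.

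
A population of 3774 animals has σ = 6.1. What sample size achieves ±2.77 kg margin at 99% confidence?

Without FPC: n₀ = (2.576×6.1/2.77)² = 32.18. With FPC: n = n₀N/(n₀+N-1) = 31.9 → n = 32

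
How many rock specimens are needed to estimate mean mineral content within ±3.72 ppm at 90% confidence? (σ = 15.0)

n = (z*σ/E)² = (1.645×15.0/3.72)² = 44.0 → n = 44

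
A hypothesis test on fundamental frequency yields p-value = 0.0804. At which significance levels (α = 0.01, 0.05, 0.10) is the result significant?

p = 0.0804. Significant at: α = 0.1.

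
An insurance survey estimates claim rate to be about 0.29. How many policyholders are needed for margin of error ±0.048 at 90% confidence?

n = z²p(1-p)/E² = 1.645²×0.29×0.71/0.048² = 241.8 → n = 242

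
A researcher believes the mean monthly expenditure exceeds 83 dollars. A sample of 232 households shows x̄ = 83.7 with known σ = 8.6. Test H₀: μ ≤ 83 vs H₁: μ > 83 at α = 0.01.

z = 1.24. Critical value: 2.33. Fail to reject H₀.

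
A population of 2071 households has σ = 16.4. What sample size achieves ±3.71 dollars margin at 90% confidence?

Without FPC: n₀ = (1.645×16.4/3.71)² = 52.878. With FPC: n = n₀N/(n₀+N-1) = 51.6 → n = 52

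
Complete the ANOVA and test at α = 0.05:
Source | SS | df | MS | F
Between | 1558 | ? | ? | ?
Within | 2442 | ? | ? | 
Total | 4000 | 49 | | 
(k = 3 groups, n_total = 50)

df_between = 2, df_within = 47. MS_between = 779.0, MS_within = 51.96. F = 14.993, F_crit ≈ 3.195. Reject H₀.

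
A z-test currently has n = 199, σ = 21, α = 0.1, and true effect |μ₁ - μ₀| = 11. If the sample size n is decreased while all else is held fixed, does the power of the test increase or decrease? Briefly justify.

Power decreases: a smaller n inflates the standard error σ/√n, pulling the sampling distribution under H₁ back toward the critical value.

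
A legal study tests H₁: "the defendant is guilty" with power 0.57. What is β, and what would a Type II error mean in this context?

β = 1 - power = 1 - 0.57 = 0.43. A Type II error is failing to reject H₀ when H₀ is false (false negative) — here, failing to conclude that the defendant is guilty when in fact it is true. Consequence: acquitting a guilty person.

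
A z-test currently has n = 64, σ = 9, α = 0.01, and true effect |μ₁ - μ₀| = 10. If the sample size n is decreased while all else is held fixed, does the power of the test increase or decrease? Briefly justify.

Power decreases: a smaller n inflates the standard error σ/√n, pulling the sampling distribution under H₁ back toward the critical value.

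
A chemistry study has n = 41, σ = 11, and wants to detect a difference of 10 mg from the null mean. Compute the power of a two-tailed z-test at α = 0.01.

SE = σ/√n = 11/√41 = 1.718. Non-centrality λ = d/SE = 10/1.718 = 5.821. Power ≈ Φ(λ - z_{α/2}) = Φ(5.821 - 2.576) = Φ(3.245) = 0.999.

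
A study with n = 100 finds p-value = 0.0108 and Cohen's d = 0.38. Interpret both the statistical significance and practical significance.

Statistically significant (p = 0.0108 < 0.05). Cohen's d = 0.38 indicates a small effect size. Both statistical and practical significance should be considered.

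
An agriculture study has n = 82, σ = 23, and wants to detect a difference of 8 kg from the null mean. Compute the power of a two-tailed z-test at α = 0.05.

SE = σ/√n = 23/√82 = 2.54. Non-centrality λ = d/SE = 8/2.54 = 3.15. Power ≈ Φ(λ - z_{α/2}) = Φ(3.15 - 1.96) = Φ(1.19) = 0.883.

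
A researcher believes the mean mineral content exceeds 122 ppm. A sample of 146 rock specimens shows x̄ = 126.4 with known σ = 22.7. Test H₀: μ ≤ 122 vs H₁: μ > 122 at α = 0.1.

z = 2.342. Critical value: 1.28. Reject H₀.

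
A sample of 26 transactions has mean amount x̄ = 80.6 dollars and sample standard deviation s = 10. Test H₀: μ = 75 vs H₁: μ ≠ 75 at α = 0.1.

t = (x̄ - μ₀)/(s/√n) = (80.6 - 75)/(10/√26) = 2.855. df = 25, critical t = ±1.708. Reject H₀.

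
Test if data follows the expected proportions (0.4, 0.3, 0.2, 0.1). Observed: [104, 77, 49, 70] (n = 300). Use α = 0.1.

Expected: [120.0, 90.0, 60.0, 30.0]. χ² = 59.361. df = 3, critical = 6.251. Reject H₀.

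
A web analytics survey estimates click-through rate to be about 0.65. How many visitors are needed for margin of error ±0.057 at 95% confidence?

n = z²p(1-p)/E² = 1.96²×0.65×0.35/0.057² = 269.0 → n = 269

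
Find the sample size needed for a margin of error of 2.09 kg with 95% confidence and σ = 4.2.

n = (z*σ/E)² = (1.96×4.2/2.09)² = 15.5 → n = 16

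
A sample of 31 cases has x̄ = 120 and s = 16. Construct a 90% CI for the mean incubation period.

CI = x̄ ± t*(s/√n) = 120 ± 1.697(16/√31) = (115.12, 124.88)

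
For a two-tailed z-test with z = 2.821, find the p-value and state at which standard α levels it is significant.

p = 2·P(Z > |2.821|) = 2·(1 - Φ(2.821)) ≈ 0.0048. Significant at α = 0.1; Significant at α = 0.05; Significant at α = 0.01.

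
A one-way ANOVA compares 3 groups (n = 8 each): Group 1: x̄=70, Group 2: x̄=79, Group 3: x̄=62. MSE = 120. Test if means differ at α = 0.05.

Grand mean = 70.33. SS_between = 1157.33, MS_between = 578.67. F = 4.822, F_crit ≈ 3.467. Reject H₀.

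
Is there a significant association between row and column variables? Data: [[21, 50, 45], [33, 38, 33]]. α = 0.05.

χ² = 5.511. df = 2, critical = 5.991. Fail to reject H₀. No evidence of dependence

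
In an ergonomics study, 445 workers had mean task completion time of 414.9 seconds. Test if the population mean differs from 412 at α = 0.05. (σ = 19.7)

z = (x̄ - μ₀)/(σ/√n) = (414.9 - 412)/(19.7/√445) = 3.105. Critical value: ±1.96. Since |3.105| > 1.96, Reject H₀.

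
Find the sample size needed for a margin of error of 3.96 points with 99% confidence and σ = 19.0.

n = (z*σ/E)² = (2.576×19.0/3.96)² = 152.8 → n = 153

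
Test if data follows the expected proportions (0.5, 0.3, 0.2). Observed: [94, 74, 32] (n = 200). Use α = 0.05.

Expected: [100.0, 60.0, 40.0]. χ² = 5.227. df = 2, critical = 5.991. Fail to reject H₀.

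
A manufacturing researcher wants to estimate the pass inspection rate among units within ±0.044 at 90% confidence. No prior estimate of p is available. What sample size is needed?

Conservative approach: use p = 0.5 (maximizes p(1-p) = 0.25). n = z²(0.25)/E² = 1.645²×0.25/0.044² = 349.4 → n = 350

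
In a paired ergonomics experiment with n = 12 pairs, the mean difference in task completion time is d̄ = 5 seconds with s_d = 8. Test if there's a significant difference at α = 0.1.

t = d̄/(s_d/√n) = 5/(8/√12) = 2.165. df = 11, critical t = ±1.796. Reject H₀.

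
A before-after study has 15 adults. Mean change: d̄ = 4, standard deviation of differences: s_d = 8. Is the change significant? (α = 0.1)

t = d̄/(s_d/√n) = 4/(8/√15) = 1.936. df = 14, critical t = ±1.761. Reject H₀.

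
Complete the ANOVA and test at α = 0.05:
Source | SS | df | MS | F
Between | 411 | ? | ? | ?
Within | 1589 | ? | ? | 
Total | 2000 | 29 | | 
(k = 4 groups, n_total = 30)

df_between = 3, df_within = 26. MS_between = 137.0, MS_within = 61.12. F = 2.242, F_crit ≈ 2.975. Fail to reject H₀.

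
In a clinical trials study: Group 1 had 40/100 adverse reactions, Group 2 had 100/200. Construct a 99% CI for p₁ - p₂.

p̂₁ = 0.4, p̂₂ = 0.5. Difference = -0.1. CI = (-0.256, 0.056)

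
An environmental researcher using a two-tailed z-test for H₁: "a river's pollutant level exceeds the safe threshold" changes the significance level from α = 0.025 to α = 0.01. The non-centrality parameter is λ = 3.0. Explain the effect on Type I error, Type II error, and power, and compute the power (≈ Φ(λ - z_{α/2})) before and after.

Decreasing α from 0.025 to 0.01:
• Type I error rate decreases (α is the Type I rate by definition).
• Critical value moves from z_{α/2} = 2.241 to 2.576, so power = Φ(λ - z_{α/2}) goes from Φ(3.0 - 2.241) = 0.776 to Φ(3.0 - 2.576) = 0.664.
• Type II error rate β = 1 - power therefore increases (0.224 → 0.336).
Appropriate when false positives are costly — here, shutting down a compliant factory unnecessarily.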